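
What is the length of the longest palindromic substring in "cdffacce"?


Input: "cdffacce"
Checking substrings for palindromes:
  [2:4] "ff" (len 2) => palindrome
  [5:7] "cc" (len 2) => palindrome
Longest palindromic substring: "ff" with length 2

2


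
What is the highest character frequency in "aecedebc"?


Input: aecedebc
Character counts:
  'a': 1
  'b': 1
  'c': 2
  'd': 1
  'e': 3
Maximum frequency: 3

3


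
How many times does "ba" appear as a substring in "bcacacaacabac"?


Searching for "ba" in "bcacacaacabac"
Scanning each position:
  Position 0: "bc" => no
  Position 1: "ca" => no
  Position 2: "ac" => no
  Position 3: "ca" => no
  Position 4: "ac" => no
  Position 5: "ca" => no
  Position 6: "aa" => no
  Position 7: "ac" => no
  Position 8: "ca" => no
  Position 9: "ab" => no
  Position 10: "ba" => MATCH
  Position 11: "ac" => no
Total occurrences: 1

1


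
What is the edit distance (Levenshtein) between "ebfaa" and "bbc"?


Computing edit distance: "ebfaa" -> "bbc"
DP table:
           b    b    c
      0    1    2    3
  e   1    1    2    3
  b   2    1    1    2
  f   3    2    2    2
  a   4    3    3    3
  a   5    4    4    4
Edit distance = dp[5][3] = 4

4


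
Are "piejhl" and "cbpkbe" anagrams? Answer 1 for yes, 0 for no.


Strings: "piejhl", "cbpkbe"
Sorted first:  ehijlp
Sorted second: bbcekp
Differ at position 0: 'e' vs 'b' => not anagrams

0


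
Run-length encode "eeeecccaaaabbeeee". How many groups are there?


Input: eeeecccaaaabbeeee
Scanning for consecutive runs:
  Group 1: 'e' x 4 (positions 0-3)
  Group 2: 'c' x 3 (positions 4-6)
  Group 3: 'a' x 4 (positions 7-10)
  Group 4: 'b' x 2 (positions 11-12)
  Group 5: 'e' x 4 (positions 13-16)
Total groups: 5

5


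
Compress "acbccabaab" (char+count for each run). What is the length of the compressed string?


Input: acbccabaab
Runs:
  'a' x 1 => "a1"
  'c' x 1 => "c1"
  'b' x 1 => "b1"
  'c' x 2 => "c2"
  'a' x 1 => "a1"
  'b' x 1 => "b1"
  'a' x 2 => "a2"
  'b' x 1 => "b1"
Compressed: "a1c1b1c2a1b1a2b1"
Compressed length: 16

16


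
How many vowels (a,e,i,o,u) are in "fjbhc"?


Input: fjbhc
Checking each character:
  'f' at position 0: consonant
  'j' at position 1: consonant
  'b' at position 2: consonant
  'h' at position 3: consonant
  'c' at position 4: consonant
Total vowels: 0

0


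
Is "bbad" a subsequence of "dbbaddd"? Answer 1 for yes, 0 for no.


Check if "bbad" is a subsequence of "dbbaddd"
Greedy scan:
  Position 0 ('d'): no match needed
  Position 1 ('b'): matches sub[0] = 'b'
  Position 2 ('b'): matches sub[1] = 'b'
  Position 3 ('a'): matches sub[2] = 'a'
  Position 4 ('d'): matches sub[3] = 'd'
  Position 5 ('d'): no match needed
  Position 6 ('d'): no match needed
All 4 characters matched => is a subsequence

1


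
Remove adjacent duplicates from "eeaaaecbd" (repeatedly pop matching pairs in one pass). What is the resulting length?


Input: eeaaaecbd
Stack-based adjacent duplicate removal:
  Read 'e': push. Stack: e
  Read 'e': matches stack top 'e' => pop. Stack: (empty)
  Read 'a': push. Stack: a
  Read 'a': matches stack top 'a' => pop. Stack: (empty)
  Read 'a': push. Stack: a
  Read 'e': push. Stack: ae
  Read 'c': push. Stack: aec
  Read 'b': push. Stack: aecb
  Read 'd': push. Stack: aecbd
Final stack: "aecbd" (length 5)

5


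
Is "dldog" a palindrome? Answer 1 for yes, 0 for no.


Input: dldog
Reversed: godld
  Compare pos 0 ('d') with pos 4 ('g'): MISMATCH
  Compare pos 1 ('l') with pos 3 ('o'): MISMATCH
Result: not a palindrome

0


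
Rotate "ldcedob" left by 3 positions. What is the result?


Input: "ldcedob", rotate left by 3
First 3 characters: "ldc"
Remaining characters: "edob"
Concatenate remaining + first: "edob" + "ldc" = "edobldc"

edobldc


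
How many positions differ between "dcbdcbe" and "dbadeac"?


Comparing "dcbdcbe" and "dbadeac" position by position:
  Position 0: 'd' vs 'd' => same
  Position 1: 'c' vs 'b' => DIFFER
  Position 2: 'b' vs 'a' => DIFFER
  Position 3: 'd' vs 'd' => same
  Position 4: 'c' vs 'e' => DIFFER
  Position 5: 'b' vs 'a' => DIFFER
  Position 6: 'e' vs 'c' => DIFFER
Positions that differ: 5

5


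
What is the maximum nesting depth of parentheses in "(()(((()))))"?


Input: "(()(((()))))"
Tracking depth:
  Position 0 '(': depth becomes 1
  Position 1 '(': depth becomes 2
  Position 2 ')': depth becomes 1
  Position 3 '(': depth becomes 2
  Position 4 '(': depth becomes 3
  Position 5 '(': depth becomes 4
  Position 6 '(': depth becomes 5
  Position 7 ')': depth becomes 4
  Position 8 ')': depth becomes 3
  Position 9 ')': depth becomes 2
  Position 10 ')': depth becomes 1
  Position 11 ')': depth becomes 0
Maximum depth reached: 5

5


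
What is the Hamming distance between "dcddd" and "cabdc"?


Comparing "dcddd" and "cabdc" position by position:
  Position 0: 'd' vs 'c' => differ
  Position 1: 'c' vs 'a' => differ
  Position 2: 'd' vs 'b' => differ
  Position 3: 'd' vs 'd' => same
  Position 4: 'd' vs 'c' => differ
Total differences (Hamming distance): 4

4


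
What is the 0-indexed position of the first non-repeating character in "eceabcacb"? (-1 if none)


Input: eceabcacb
Character frequencies:
  'a': 2
  'b': 2
  'c': 3
  'e': 2
Scanning left to right for freq == 1:
  Position 0 ('e'): freq=2, skip
  Position 1 ('c'): freq=3, skip
  Position 2 ('e'): freq=2, skip
  Position 3 ('a'): freq=2, skip
  Position 4 ('b'): freq=2, skip
  Position 5 ('c'): freq=3, skip
  Position 6 ('a'): freq=2, skip
  Position 7 ('c'): freq=3, skip
  Position 8 ('b'): freq=2, skip
  No unique character found => answer = -1

-1


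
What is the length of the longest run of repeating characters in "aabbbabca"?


Input: "aabbbabca"
Scanning for longest run:
  Position 1 ('a'): continues run of 'a', length=2
  Position 2 ('b'): new char, reset run to 1
  Position 3 ('b'): continues run of 'b', length=2
  Position 4 ('b'): continues run of 'b', length=3
  Position 5 ('a'): new char, reset run to 1
  Position 6 ('b'): new char, reset run to 1
  Position 7 ('c'): new char, reset run to 1
  Position 8 ('a'): new char, reset run to 1
Longest run: 'b' with length 3

3


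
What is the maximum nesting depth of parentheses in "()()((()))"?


Input: "()()((()))"
Tracking depth:
  Position 0 '(': depth becomes 1
  Position 1 ')': depth becomes 0
  Position 2 '(': depth becomes 1
  Position 3 ')': depth becomes 0
  Position 4 '(': depth becomes 1
  Position 5 '(': depth becomes 2
  Position 6 '(': depth becomes 3
  Position 7 ')': depth becomes 2
  Position 8 ')': depth becomes 1
  Position 9 ')': depth becomes 0
Maximum depth reached: 3

3


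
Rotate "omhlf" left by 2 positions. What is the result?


Input: "omhlf", rotate left by 2
First 2 characters: "om"
Remaining characters: "hlf"
Concatenate remaining + first: "hlf" + "om" = "hlfom"

hlfom


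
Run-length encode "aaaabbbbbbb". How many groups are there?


Input: aaaabbbbbbb
Scanning for consecutive runs:
  Group 1: 'a' x 4 (positions 0-3)
  Group 2: 'b' x 7 (positions 4-10)
Total groups: 2

2


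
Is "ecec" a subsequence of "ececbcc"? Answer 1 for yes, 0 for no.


Check if "ecec" is a subsequence of "ececbcc"
Greedy scan:
  Position 0 ('e'): matches sub[0] = 'e'
  Position 1 ('c'): matches sub[1] = 'c'
  Position 2 ('e'): matches sub[2] = 'e'
  Position 3 ('c'): matches sub[3] = 'c'
  Position 4 ('b'): no match needed
  Position 5 ('c'): no match needed
  Position 6 ('c'): no match needed
All 4 characters matched => is a subsequence

1


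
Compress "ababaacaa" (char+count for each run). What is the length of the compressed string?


Input: ababaacaa
Runs:
  'a' x 1 => "a1"
  'b' x 1 => "b1"
  'a' x 1 => "a1"
  'b' x 1 => "b1"
  'a' x 2 => "a2"
  'c' x 1 => "c1"
  'a' x 2 => "a2"
Compressed: "a1b1a1b1a2c1a2"
Compressed length: 14

14


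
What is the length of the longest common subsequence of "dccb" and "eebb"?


LCS of "dccb" and "eebb"
DP table:
           e    e    b    b
      0    0    0    0    0
  d   0    0    0    0    0
  c   0    0    0    0    0
  c   0    0    0    0    0
  b   0    0    0    1    1
LCS length = dp[4][4] = 1

1


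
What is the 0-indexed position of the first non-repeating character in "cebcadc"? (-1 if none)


Input: cebcadc
Character frequencies:
  'a': 1
  'b': 1
  'c': 3
  'd': 1
  'e': 1
Scanning left to right for freq == 1:
  Position 0 ('c'): freq=3, skip
  Position 1 ('e'): unique! => answer = 1

1


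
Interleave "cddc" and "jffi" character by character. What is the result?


Interleaving "cddc" and "jffi":
  Position 0: 'c' from first, 'j' from second => "cj"
  Position 1: 'd' from first, 'f' from second => "df"
  Position 2: 'd' from first, 'f' from second => "df"
  Position 3: 'c' from first, 'i' from second => "ci"
Result: cjdfdfci

cjdfdfci


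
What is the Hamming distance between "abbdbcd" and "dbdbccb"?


Comparing "abbdbcd" and "dbdbccb" position by position:
  Position 0: 'a' vs 'd' => differ
  Position 1: 'b' vs 'b' => same
  Position 2: 'b' vs 'd' => differ
  Position 3: 'd' vs 'b' => differ
  Position 4: 'b' vs 'c' => differ
  Position 5: 'c' vs 'c' => same
  Position 6: 'd' vs 'b' => differ
Total differences (Hamming distance): 5

5


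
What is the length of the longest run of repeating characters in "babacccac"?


Input: "babacccac"
Scanning for longest run:
  Position 1 ('a'): new char, reset run to 1
  Position 2 ('b'): new char, reset run to 1
  Position 3 ('a'): new char, reset run to 1
  Position 4 ('c'): new char, reset run to 1
  Position 5 ('c'): continues run of 'c', length=2
  Position 6 ('c'): continues run of 'c', length=3
  Position 7 ('a'): new char, reset run to 1
  Position 8 ('c'): new char, reset run to 1
Longest run: 'c' with length 3

3


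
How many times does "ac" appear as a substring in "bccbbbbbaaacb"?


Searching for "ac" in "bccbbbbbaaacb"
Scanning each position:
  Position 0: "bc" => no
  Position 1: "cc" => no
  Position 2: "cb" => no
  Position 3: "bb" => no
  Position 4: "bb" => no
  Position 5: "bb" => no
  Position 6: "bb" => no
  Position 7: "ba" => no
  Position 8: "aa" => no
  Position 9: "aa" => no
  Position 10: "ac" => MATCH
  Position 11: "cb" => no
Total occurrences: 1

1


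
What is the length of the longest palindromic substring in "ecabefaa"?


Input: "ecabefaa"
Checking substrings for palindromes:
  [6:8] "aa" (len 2) => palindrome
Longest palindromic substring: "aa" with length 2

2


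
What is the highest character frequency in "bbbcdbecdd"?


Input: bbbcdbecdd
Character counts:
  'b': 4
  'c': 2
  'd': 3
  'e': 1
Maximum frequency: 4

4


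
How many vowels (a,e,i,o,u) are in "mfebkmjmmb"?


Input: mfebkmjmmb
Checking each character:
  'm' at position 0: consonant
  'f' at position 1: consonant
  'e' at position 2: vowel (running total: 1)
  'b' at position 3: consonant
  'k' at position 4: consonant
  'm' at position 5: consonant
  'j' at position 6: consonant
  'm' at position 7: consonant
  'm' at position 8: consonant
  'b' at position 9: consonant
Total vowels: 1

1


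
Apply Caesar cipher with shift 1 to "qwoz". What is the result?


Caesar cipher: shift "qwoz" by 1
  'q' (pos 16) + 1 = pos 17 = 'r'
  'w' (pos 22) + 1 = pos 23 = 'x'
  'o' (pos 14) + 1 = pos 15 = 'p'
  'z' (pos 25) + 1 = pos 0 = 'a'
Result: rxpa

rxpa


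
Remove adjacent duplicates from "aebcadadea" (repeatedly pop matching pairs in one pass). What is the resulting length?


Input: aebcadadea
Stack-based adjacent duplicate removal:
  Read 'a': push. Stack: a
  Read 'e': push. Stack: ae
  Read 'b': push. Stack: aeb
  Read 'c': push. Stack: aebc
  Read 'a': push. Stack: aebca
  Read 'd': push. Stack: aebcad
  Read 'a': push. Stack: aebcada
  Read 'd': push. Stack: aebcadad
  Read 'e': push. Stack: aebcadade
  Read 'a': push. Stack: aebcadadea
Final stack: "aebcadadea" (length 10)

10


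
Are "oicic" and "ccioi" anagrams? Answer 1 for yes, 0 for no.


Strings: "oicic", "ccioi"
Sorted first:  cciio
Sorted second: cciio
Sorted forms match => anagrams

1


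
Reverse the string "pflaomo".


Input: pflaomo
Reading characters right to left:
  Position 6: 'o'
  Position 5: 'm'
  Position 4: 'o'
  Position 3: 'a'
  Position 2: 'l'
  Position 1: 'f'
  Position 0: 'p'
Reversed: omoalfp

omoalfp


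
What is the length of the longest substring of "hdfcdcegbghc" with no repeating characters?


Input: "hdfcdcegbghc"
Sliding window (track last position of each char):
  Position 0 ('h'): window [0,0] length 1 -- new best
  Position 1 ('d'): window [0,1] length 2 -- new best
  Position 2 ('f'): window [0,2] length 3 -- new best
  Position 3 ('c'): window [0,3] length 4 -- new best
  Position 4 ('d'): repeat (last at 1), move window start to 2
  Position 4 ('d'): window [2,4] length 3
  Position 5 ('c'): repeat (last at 3), move window start to 4
  Position 5 ('c'): window [4,5] length 2
  Position 6 ('e'): window [4,6] length 3
  Position 7 ('g'): window [4,7] length 4
  Position 8 ('b'): window [4,8] length 5 -- new best
  Position 9 ('g'): repeat (last at 7), move window start to 8
  Position 9 ('g'): window [8,9] length 2
  Position 10 ('h'): window [8,10] length 3
  Position 11 ('c'): window [8,11] length 4
Longest substring with no repeats: "dcegb" with length 5

5


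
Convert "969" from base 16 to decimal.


Input: "969" in base 16
Positional expansion:
  Digit '9' (value 9) x 16^2 = 2304
  Digit '6' (value 6) x 16^1 = 96
  Digit '9' (value 9) x 16^0 = 9
Sum = 2409

2409


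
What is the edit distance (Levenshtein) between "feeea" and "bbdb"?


Computing edit distance: "feeea" -> "bbdb"
DP table:
           b    b    d    b
      0    1    2    3    4
  f   1    1    2    3    4
  e   2    2    2    3    4
  e   3    3    3    3    4
  e   4    4    4    4    4
  a   5    5    5    5    5
Edit distance = dp[5][4] = 5

5


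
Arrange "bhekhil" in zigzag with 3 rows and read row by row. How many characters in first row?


Zigzag "bhekhil" into 3 rows:
Placing characters:
  'b' => row 0
  'h' => row 1
  'e' => row 2
  'k' => row 1
  'h' => row 0
  'i' => row 1
  'l' => row 2
Rows:
  Row 0: "bh"
  Row 1: "hki"
  Row 2: "el"
First row length: 2

2


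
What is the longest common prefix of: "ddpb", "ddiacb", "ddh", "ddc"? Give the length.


Words: ddpb, ddiacb, ddh, ddc
  Position 0: all 'd' => match
  Position 1: all 'd' => match
  Position 2: ('p', 'i', 'h', 'c') => mismatch, stop
LCP = "dd" (length 2)

2


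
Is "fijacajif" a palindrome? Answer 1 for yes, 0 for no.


Input: fijacajif
Reversed: fijacajif
  Compare pos 0 ('f') with pos 8 ('f'): match
  Compare pos 1 ('i') with pos 7 ('i'): match
  Compare pos 2 ('j') with pos 6 ('j'): match
  Compare pos 3 ('a') with pos 5 ('a'): match
Result: palindrome

1


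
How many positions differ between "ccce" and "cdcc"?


Comparing "ccce" and "cdcc" position by position:
  Position 0: 'c' vs 'c' => same
  Position 1: 'c' vs 'd' => DIFFER
  Position 2: 'c' vs 'c' => same
  Position 3: 'e' vs 'c' => DIFFER
Positions that differ: 2

2


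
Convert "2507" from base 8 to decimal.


Input: "2507" in base 8
Positional expansion:
  Digit '2' (value 2) x 8^3 = 1024
  Digit '5' (value 5) x 8^2 = 320
  Digit '0' (value 0) x 8^1 = 0
  Digit '7' (value 7) x 8^0 = 7
Sum = 1351

1351


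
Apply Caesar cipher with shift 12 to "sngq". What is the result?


Caesar cipher: shift "sngq" by 12
  's' (pos 18) + 12 = pos 4 = 'e'
  'n' (pos 13) + 12 = pos 25 = 'z'
  'g' (pos 6) + 12 = pos 18 = 's'
  'q' (pos 16) + 12 = pos 2 = 'c'
Result: ezsc

ezsc


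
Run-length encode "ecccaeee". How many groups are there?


Input: ecccaeee
Scanning for consecutive runs:
  Group 1: 'e' x 1 (positions 0-0)
  Group 2: 'c' x 3 (positions 1-3)
  Group 3: 'a' x 1 (positions 4-4)
  Group 4: 'e' x 3 (positions 5-7)
Total groups: 4

4


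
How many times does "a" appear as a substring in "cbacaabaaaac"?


Searching for "a" in "cbacaabaaaac"
Scanning each position:
  Position 0: "c" => no
  Position 1: "b" => no
  Position 2: "a" => MATCH
  Position 3: "c" => no
  Position 4: "a" => MATCH
  Position 5: "a" => MATCH
  Position 6: "b" => no
  Position 7: "a" => MATCH
  Position 8: "a" => MATCH
  Position 9: "a" => MATCH
  Position 10: "a" => MATCH
  Position 11: "c" => no
Total occurrences: 7

7


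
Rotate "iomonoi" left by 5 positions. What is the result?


Input: "iomonoi", rotate left by 5
First 5 characters: "iomon"
Remaining characters: "oi"
Concatenate remaining + first: "oi" + "iomon" = "oiiomon"

oiiomon


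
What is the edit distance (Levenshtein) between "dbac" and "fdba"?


Computing edit distance: "dbac" -> "fdba"
DP table:
           f    d    b    a
      0    1    2    3    4
  d   1    1    1    2    3
  b   2    2    2    1    2
  a   3    3    3    2    1
  c   4    4    4    3    2
Edit distance = dp[4][4] = 2

2


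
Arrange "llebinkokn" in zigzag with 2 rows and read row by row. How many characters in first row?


Zigzag "llebinkokn" into 2 rows:
Placing characters:
  'l' => row 0
  'l' => row 1
  'e' => row 0
  'b' => row 1
  'i' => row 0
  'n' => row 1
  'k' => row 0
  'o' => row 1
  'k' => row 0
  'n' => row 1
Rows:
  Row 0: "leikk"
  Row 1: "lbnon"
First row length: 5

5


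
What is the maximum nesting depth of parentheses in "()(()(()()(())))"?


Input: "()(()(()()(())))"
Tracking depth:
  Position 0 '(': depth becomes 1
  Position 1 ')': depth becomes 0
  Position 2 '(': depth becomes 1
  Position 3 '(': depth becomes 2
  Position 4 ')': depth becomes 1
  Position 5 '(': depth becomes 2
  Position 6 '(': depth becomes 3
  Position 7 ')': depth becomes 2
  Position 8 '(': depth becomes 3
  Position 9 ')': depth becomes 2
  Position 10 '(': depth becomes 3
  Position 11 '(': depth becomes 4
  Position 12 ')': depth becomes 3
  Position 13 ')': depth becomes 2
  Position 14 ')': depth becomes 1
  Position 15 ')': depth becomes 0
Maximum depth reached: 4

4


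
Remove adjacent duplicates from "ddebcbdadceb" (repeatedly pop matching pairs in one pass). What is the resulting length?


Input: ddebcbdadceb
Stack-based adjacent duplicate removal:
  Read 'd': push. Stack: d
  Read 'd': matches stack top 'd' => pop. Stack: (empty)
  Read 'e': push. Stack: e
  Read 'b': push. Stack: eb
  Read 'c': push. Stack: ebc
  Read 'b': push. Stack: ebcb
  Read 'd': push. Stack: ebcbd
  Read 'a': push. Stack: ebcbda
  Read 'd': push. Stack: ebcbdad
  Read 'c': push. Stack: ebcbdadc
  Read 'e': push. Stack: ebcbdadce
  Read 'b': push. Stack: ebcbdadceb
Final stack: "ebcbdadceb" (length 10)

10


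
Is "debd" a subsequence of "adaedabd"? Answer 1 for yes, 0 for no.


Check if "debd" is a subsequence of "adaedabd"
Greedy scan:
  Position 0 ('a'): no match needed
  Position 1 ('d'): matches sub[0] = 'd'
  Position 2 ('a'): no match needed
  Position 3 ('e'): matches sub[1] = 'e'
  Position 4 ('d'): no match needed
  Position 5 ('a'): no match needed
  Position 6 ('b'): matches sub[2] = 'b'
  Position 7 ('d'): matches sub[3] = 'd'
All 4 characters matched => is a subsequence

1


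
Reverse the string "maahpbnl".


Input: maahpbnl
Reading characters right to left:
  Position 7: 'l'
  Position 6: 'n'
  Position 5: 'b'
  Position 4: 'p'
  Position 3: 'h'
  Position 2: 'a'
  Position 1: 'a'
  Position 0: 'm'
Reversed: lnbphaam

lnbphaam


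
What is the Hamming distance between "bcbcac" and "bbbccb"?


Comparing "bcbcac" and "bbbccb" position by position:
  Position 0: 'b' vs 'b' => same
  Position 1: 'c' vs 'b' => differ
  Position 2: 'b' vs 'b' => same
  Position 3: 'c' vs 'c' => same
  Position 4: 'a' vs 'c' => differ
  Position 5: 'c' vs 'b' => differ
Total differences (Hamming distance): 3

3


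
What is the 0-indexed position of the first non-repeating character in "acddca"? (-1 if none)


Input: acddca
Character frequencies:
  'a': 2
  'c': 2
  'd': 2
Scanning left to right for freq == 1:
  Position 0 ('a'): freq=2, skip
  Position 1 ('c'): freq=2, skip
  Position 2 ('d'): freq=2, skip
  Position 3 ('d'): freq=2, skip
  Position 4 ('c'): freq=2, skip
  Position 5 ('a'): freq=2, skip
  No unique character found => answer = -1

-1


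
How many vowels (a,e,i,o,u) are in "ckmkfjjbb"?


Input: ckmkfjjbb
Checking each character:
  'c' at position 0: consonant
  'k' at position 1: consonant
  'm' at position 2: consonant
  'k' at position 3: consonant
  'f' at position 4: consonant
  'j' at position 5: consonant
  'j' at position 6: consonant
  'b' at position 7: consonant
  'b' at position 8: consonant
Total vowels: 0

0


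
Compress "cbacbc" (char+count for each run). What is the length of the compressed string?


Input: cbacbc
Runs:
  'c' x 1 => "c1"
  'b' x 1 => "b1"
  'a' x 1 => "a1"
  'c' x 1 => "c1"
  'b' x 1 => "b1"
  'c' x 1 => "c1"
Compressed: "c1b1a1c1b1c1"
Compressed length: 12

12


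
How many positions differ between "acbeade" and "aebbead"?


Comparing "acbeade" and "aebbead" position by position:
  Position 0: 'a' vs 'a' => same
  Position 1: 'c' vs 'e' => DIFFER
  Position 2: 'b' vs 'b' => same
  Position 3: 'e' vs 'b' => DIFFER
  Position 4: 'a' vs 'e' => DIFFER
  Position 5: 'd' vs 'a' => DIFFER
  Position 6: 'e' vs 'd' => DIFFER
Positions that differ: 5

5


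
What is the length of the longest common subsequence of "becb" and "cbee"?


LCS of "becb" and "cbee"
DP table:
           c    b    e    e
      0    0    0    0    0
  b   0    0    1    1    1
  e   0    0    1    2    2
  c   0    1    1    2    2
  b   0    1    2    2    2
LCS length = dp[4][4] = 2

2


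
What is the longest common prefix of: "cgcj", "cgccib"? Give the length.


Words: cgcj, cgccib
  Position 0: all 'c' => match
  Position 1: all 'g' => match
  Position 2: all 'c' => match
  Position 3: ('j', 'c') => mismatch, stop
LCP = "cgc" (length 3)

3


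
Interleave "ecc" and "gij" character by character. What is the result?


Interleaving "ecc" and "gij":
  Position 0: 'e' from first, 'g' from second => "eg"
  Position 1: 'c' from first, 'i' from second => "ci"
  Position 2: 'c' from first, 'j' from second => "cj"
Result: egcicj

egcicj


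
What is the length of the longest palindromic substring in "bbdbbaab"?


Input: "bbdbbaab"
Checking substrings for palindromes:
  [0:5] "bbdbb" (len 5) => palindrome
  [4:8] "baab" (len 4) => palindrome
  [1:4] "bdb" (len 3) => palindrome
  [0:2] "bb" (len 2) => palindrome
  [3:5] "bb" (len 2) => palindrome
  [5:7] "aa" (len 2) => palindrome
Longest palindromic substring: "bbdbb" with length 5

5


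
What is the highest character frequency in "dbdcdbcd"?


Input: dbdcdbcd
Character counts:
  'b': 2
  'c': 2
  'd': 4
Maximum frequency: 4

4


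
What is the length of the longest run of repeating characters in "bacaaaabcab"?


Input: "bacaaaabcab"
Scanning for longest run:
  Position 1 ('a'): new char, reset run to 1
  Position 2 ('c'): new char, reset run to 1
  Position 3 ('a'): new char, reset run to 1
  Position 4 ('a'): continues run of 'a', length=2
  Position 5 ('a'): continues run of 'a', length=3
  Position 6 ('a'): continues run of 'a', length=4
  Position 7 ('b'): new char, reset run to 1
  Position 8 ('c'): new char, reset run to 1
  Position 9 ('a'): new char, reset run to 1
  Position 10 ('b'): new char, reset run to 1
Longest run: 'a' with length 4

4


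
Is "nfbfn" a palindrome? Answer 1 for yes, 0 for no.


Input: nfbfn
Reversed: nfbfn
  Compare pos 0 ('n') with pos 4 ('n'): match
  Compare pos 1 ('f') with pos 3 ('f'): match
Result: palindrome

1


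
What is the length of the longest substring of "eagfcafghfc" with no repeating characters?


Input: "eagfcafghfc"
Sliding window (track last position of each char):
  Position 0 ('e'): window [0,0] length 1 -- new best
  Position 1 ('a'): window [0,1] length 2 -- new best
  Position 2 ('g'): window [0,2] length 3 -- new best
  Position 3 ('f'): window [0,3] length 4 -- new best
  Position 4 ('c'): window [0,4] length 5 -- new best
  Position 5 ('a'): repeat (last at 1), move window start to 2
  Position 5 ('a'): window [2,5] length 4
  Position 6 ('f'): repeat (last at 3), move window start to 4
  Position 6 ('f'): window [4,6] length 3
  Position 7 ('g'): window [4,7] length 4
  Position 8 ('h'): window [4,8] length 5
  Position 9 ('f'): repeat (last at 6), move window start to 7
  Position 9 ('f'): window [7,9] length 3
  Position 10 ('c'): window [7,10] length 4
Longest substring with no repeats: "eagfc" with length 5

5


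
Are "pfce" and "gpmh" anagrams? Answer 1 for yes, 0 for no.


Strings: "pfce", "gpmh"
Sorted first:  cefp
Sorted second: ghmp
Differ at position 0: 'c' vs 'g' => not anagrams

0


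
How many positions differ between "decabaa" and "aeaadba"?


Comparing "decabaa" and "aeaadba" position by position:
  Position 0: 'd' vs 'a' => DIFFER
  Position 1: 'e' vs 'e' => same
  Position 2: 'c' vs 'a' => DIFFER
  Position 3: 'a' vs 'a' => same
  Position 4: 'b' vs 'd' => DIFFER
  Position 5: 'a' vs 'b' => DIFFER
  Position 6: 'a' vs 'a' => same
Positions that differ: 4

4


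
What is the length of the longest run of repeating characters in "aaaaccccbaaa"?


Input: "aaaaccccbaaa"
Scanning for longest run:
  Position 1 ('a'): continues run of 'a', length=2
  Position 2 ('a'): continues run of 'a', length=3
  Position 3 ('a'): continues run of 'a', length=4
  Position 4 ('c'): new char, reset run to 1
  Position 5 ('c'): continues run of 'c', length=2
  Position 6 ('c'): continues run of 'c', length=3
  Position 7 ('c'): continues run of 'c', length=4
  Position 8 ('b'): new char, reset run to 1
  Position 9 ('a'): new char, reset run to 1
  Position 10 ('a'): continues run of 'a', length=2
  Position 11 ('a'): continues run of 'a', length=3
Longest run: 'a' with length 4

4


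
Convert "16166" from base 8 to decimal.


Input: "16166" in base 8
Positional expansion:
  Digit '1' (value 1) x 8^4 = 4096
  Digit '6' (value 6) x 8^3 = 3072
  Digit '1' (value 1) x 8^2 = 64
  Digit '6' (value 6) x 8^1 = 48
  Digit '6' (value 6) x 8^0 = 6
Sum = 7286

7286


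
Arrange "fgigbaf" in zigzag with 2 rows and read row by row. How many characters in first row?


Zigzag "fgigbaf" into 2 rows:
Placing characters:
  'f' => row 0
  'g' => row 1
  'i' => row 0
  'g' => row 1
  'b' => row 0
  'a' => row 1
  'f' => row 0
Rows:
  Row 0: "fibf"
  Row 1: "gga"
First row length: 4

4


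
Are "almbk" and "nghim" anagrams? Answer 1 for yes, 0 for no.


Strings: "almbk", "nghim"
Sorted first:  abklm
Sorted second: ghimn
Differ at position 0: 'a' vs 'g' => not anagrams

0


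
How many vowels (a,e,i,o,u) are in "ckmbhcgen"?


Input: ckmbhcgen
Checking each character:
  'c' at position 0: consonant
  'k' at position 1: consonant
  'm' at position 2: consonant
  'b' at position 3: consonant
  'h' at position 4: consonant
  'c' at position 5: consonant
  'g' at position 6: consonant
  'e' at position 7: vowel (running total: 1)
  'n' at position 8: consonant
Total vowels: 1

1


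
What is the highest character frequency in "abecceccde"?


Input: abecceccde
Character counts:
  'a': 1
  'b': 1
  'c': 4
  'd': 1
  'e': 3
Maximum frequency: 4

4


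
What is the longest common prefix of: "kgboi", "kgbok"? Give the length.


Words: kgboi, kgbok
  Position 0: all 'k' => match
  Position 1: all 'g' => match
  Position 2: all 'b' => match
  Position 3: all 'o' => match
  Position 4: ('i', 'k') => mismatch, stop
LCP = "kgbo" (length 4)

4


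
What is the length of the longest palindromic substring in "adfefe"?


Input: "adfefe"
Checking substrings for palindromes:
  [2:5] "fef" (len 3) => palindrome
  [3:6] "efe" (len 3) => palindrome
Longest palindromic substring: "fef" with length 3

3


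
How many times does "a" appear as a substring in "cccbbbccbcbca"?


Searching for "a" in "cccbbbccbcbca"
Scanning each position:
  Position 0: "c" => no
  Position 1: "c" => no
  Position 2: "c" => no
  Position 3: "b" => no
  Position 4: "b" => no
  Position 5: "b" => no
  Position 6: "c" => no
  Position 7: "c" => no
  Position 8: "b" => no
  Position 9: "c" => no
  Position 10: "b" => no
  Position 11: "c" => no
  Position 12: "a" => MATCH
Total occurrences: 1

1


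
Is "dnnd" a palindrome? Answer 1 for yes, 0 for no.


Input: dnnd
Reversed: dnnd
  Compare pos 0 ('d') with pos 3 ('d'): match
  Compare pos 1 ('n') with pos 2 ('n'): match
Result: palindrome

1


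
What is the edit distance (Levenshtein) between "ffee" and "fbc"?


Computing edit distance: "ffee" -> "fbc"
DP table:
           f    b    c
      0    1    2    3
  f   1    0    1    2
  f   2    1    1    2
  e   3    2    2    2
  e   4    3    3    3
Edit distance = dp[4][3] = 3

3


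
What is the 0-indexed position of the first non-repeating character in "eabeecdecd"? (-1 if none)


Input: eabeecdecd
Character frequencies:
  'a': 1
  'b': 1
  'c': 2
  'd': 2
  'e': 4
Scanning left to right for freq == 1:
  Position 0 ('e'): freq=4, skip
  Position 1 ('a'): unique! => answer = 1

1


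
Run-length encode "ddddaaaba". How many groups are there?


Input: ddddaaaba
Scanning for consecutive runs:
  Group 1: 'd' x 4 (positions 0-3)
  Group 2: 'a' x 3 (positions 4-6)
  Group 3: 'b' x 1 (positions 7-7)
  Group 4: 'a' x 1 (positions 8-8)
Total groups: 4

4


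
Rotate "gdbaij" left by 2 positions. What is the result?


Input: "gdbaij", rotate left by 2
First 2 characters: "gd"
Remaining characters: "baij"
Concatenate remaining + first: "baij" + "gd" = "baijgd"

baijgd


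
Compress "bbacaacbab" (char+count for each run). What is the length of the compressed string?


Input: bbacaacbab
Runs:
  'b' x 2 => "b2"
  'a' x 1 => "a1"
  'c' x 1 => "c1"
  'a' x 2 => "a2"
  'c' x 1 => "c1"
  'b' x 1 => "b1"
  'a' x 1 => "a1"
  'b' x 1 => "b1"
Compressed: "b2a1c1a2c1b1a1b1"
Compressed length: 16

16


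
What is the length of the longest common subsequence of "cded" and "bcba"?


LCS of "cded" and "bcba"
DP table:
           b    c    b    a
      0    0    0    0    0
  c   0    0    1    1    1
  d   0    0    1    1    1
  e   0    0    1    1    1
  d   0    0    1    1    1
LCS length = dp[4][4] = 1

1


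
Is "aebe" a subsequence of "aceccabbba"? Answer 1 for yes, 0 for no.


Check if "aebe" is a subsequence of "aceccabbba"
Greedy scan:
  Position 0 ('a'): matches sub[0] = 'a'
  Position 1 ('c'): no match needed
  Position 2 ('e'): matches sub[1] = 'e'
  Position 3 ('c'): no match needed
  Position 4 ('c'): no match needed
  Position 5 ('a'): no match needed
  Position 6 ('b'): matches sub[2] = 'b'
  Position 7 ('b'): no match needed
  Position 8 ('b'): no match needed
  Position 9 ('a'): no match needed
Only matched 3/4 characters => not a subsequence

0


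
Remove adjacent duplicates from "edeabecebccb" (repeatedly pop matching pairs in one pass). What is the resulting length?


Input: edeabecebccb
Stack-based adjacent duplicate removal:
  Read 'e': push. Stack: e
  Read 'd': push. Stack: ed
  Read 'e': push. Stack: ede
  Read 'a': push. Stack: edea
  Read 'b': push. Stack: edeab
  Read 'e': push. Stack: edeabe
  Read 'c': push. Stack: edeabec
  Read 'e': push. Stack: edeabece
  Read 'b': push. Stack: edeabeceb
  Read 'c': push. Stack: edeabecebc
  Read 'c': matches stack top 'c' => pop. Stack: edeabeceb
  Read 'b': matches stack top 'b' => pop. Stack: edeabece
Final stack: "edeabece" (length 8)

8


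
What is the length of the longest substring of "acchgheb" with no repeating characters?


Input: "acchgheb"
Sliding window (track last position of each char):
  Position 0 ('a'): window [0,0] length 1 -- new best
  Position 1 ('c'): window [0,1] length 2 -- new best
  Position 2 ('c'): repeat (last at 1), move window start to 2
  Position 2 ('c'): window [2,2] length 1
  Position 3 ('h'): window [2,3] length 2
  Position 4 ('g'): window [2,4] length 3 -- new best
  Position 5 ('h'): repeat (last at 3), move window start to 4
  Position 5 ('h'): window [4,5] length 2
  Position 6 ('e'): window [4,6] length 3
  Position 7 ('b'): window [4,7] length 4 -- new best
Longest substring with no repeats: "gheb" with length 4

4


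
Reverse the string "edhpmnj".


Input: edhpmnj
Reading characters right to left:
  Position 6: 'j'
  Position 5: 'n'
  Position 4: 'm'
  Position 3: 'p'
  Position 2: 'h'
  Position 1: 'd'
  Position 0: 'e'
Reversed: jnmphde

jnmphde


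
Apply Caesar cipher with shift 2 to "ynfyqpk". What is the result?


Caesar cipher: shift "ynfyqpk" by 2
  'y' (pos 24) + 2 = pos 0 = 'a'
  'n' (pos 13) + 2 = pos 15 = 'p'
  'f' (pos 5) + 2 = pos 7 = 'h'
  'y' (pos 24) + 2 = pos 0 = 'a'
  'q' (pos 16) + 2 = pos 18 = 's'
  'p' (pos 15) + 2 = pos 17 = 'r'
  'k' (pos 10) + 2 = pos 12 = 'm'
Result: aphasrm

aphasrm


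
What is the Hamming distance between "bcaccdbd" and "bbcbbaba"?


Comparing "bcaccdbd" and "bbcbbaba" position by position:
  Position 0: 'b' vs 'b' => same
  Position 1: 'c' vs 'b' => differ
  Position 2: 'a' vs 'c' => differ
  Position 3: 'c' vs 'b' => differ
  Position 4: 'c' vs 'b' => differ
  Position 5: 'd' vs 'a' => differ
  Position 6: 'b' vs 'b' => same
  Position 7: 'd' vs 'a' => differ
Total differences (Hamming distance): 6

6


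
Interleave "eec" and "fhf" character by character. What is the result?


Interleaving "eec" and "fhf":
  Position 0: 'e' from first, 'f' from second => "ef"
  Position 1: 'e' from first, 'h' from second => "eh"
  Position 2: 'c' from first, 'f' from second => "cf"
Result: efehcf

efehcf


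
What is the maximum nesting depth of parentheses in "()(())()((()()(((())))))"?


Input: "()(())()((()()(((())))))"
Tracking depth:
  Position 0 '(': depth becomes 1
  Position 1 ')': depth becomes 0
  Position 2 '(': depth becomes 1
  Position 3 '(': depth becomes 2
  Position 4 ')': depth becomes 1
  Position 5 ')': depth becomes 0
  Position 6 '(': depth becomes 1
  Position 7 ')': depth becomes 0
  Position 8 '(': depth becomes 1
  Position 9 '(': depth becomes 2
  Position 10 '(': depth becomes 3
  Position 11 ')': depth becomes 2
  Position 12 '(': depth becomes 3
  Position 13 ')': depth becomes 2
  Position 14 '(': depth becomes 3
  Position 15 '(': depth becomes 4
  Position 16 '(': depth becomes 5
  Position 17 '(': depth becomes 6
  Position 18 ')': depth becomes 5
  Position 19 ')': depth becomes 4
  Position 20 ')': depth becomes 3
  Position 21 ')': depth becomes 2
  Position 22 ')': depth becomes 1
  Position 23 ')': depth becomes 0
Maximum depth reached: 6

6


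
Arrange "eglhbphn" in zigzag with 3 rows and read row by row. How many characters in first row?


Zigzag "eglhbphn" into 3 rows:
Placing characters:
  'e' => row 0
  'g' => row 1
  'l' => row 2
  'h' => row 1
  'b' => row 0
  'p' => row 1
  'h' => row 2
  'n' => row 1
Rows:
  Row 0: "eb"
  Row 1: "ghpn"
  Row 2: "lh"
First row length: 2

2


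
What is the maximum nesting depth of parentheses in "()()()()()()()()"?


Input: "()()()()()()()()"
Tracking depth:
  Position 0 '(': depth becomes 1
  Position 1 ')': depth becomes 0
  Position 2 '(': depth becomes 1
  Position 3 ')': depth becomes 0
  Position 4 '(': depth becomes 1
  Position 5 ')': depth becomes 0
  Position 6 '(': depth becomes 1
  Position 7 ')': depth becomes 0
  Position 8 '(': depth becomes 1
  Position 9 ')': depth becomes 0
  Position 10 '(': depth becomes 1
  Position 11 ')': depth becomes 0
  Position 12 '(': depth becomes 1
  Position 13 ')': depth becomes 0
  Position 14 '(': depth becomes 1
  Position 15 ')': depth becomes 0
Maximum depth reached: 1

1


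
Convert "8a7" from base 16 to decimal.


Input: "8a7" in base 16
Positional expansion:
  Digit '8' (value 8) x 16^2 = 2048
  Digit 'a' (value 10) x 16^1 = 160
  Digit '7' (value 7) x 16^0 = 7
Sum = 2215

2215


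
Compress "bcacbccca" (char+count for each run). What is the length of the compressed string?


Input: bcacbccca
Runs:
  'b' x 1 => "b1"
  'c' x 1 => "c1"
  'a' x 1 => "a1"
  'c' x 1 => "c1"
  'b' x 1 => "b1"
  'c' x 3 => "c3"
  'a' x 1 => "a1"
Compressed: "b1c1a1c1b1c3a1"
Compressed length: 14

14


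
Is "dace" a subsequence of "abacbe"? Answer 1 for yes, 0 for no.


Check if "dace" is a subsequence of "abacbe"
Greedy scan:
  Position 0 ('a'): no match needed
  Position 1 ('b'): no match needed
  Position 2 ('a'): no match needed
  Position 3 ('c'): no match needed
  Position 4 ('b'): no match needed
  Position 5 ('e'): no match needed
Only matched 0/4 characters => not a subsequence

0


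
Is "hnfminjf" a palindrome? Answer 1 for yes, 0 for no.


Input: hnfminjf
Reversed: fjnimfnh
  Compare pos 0 ('h') with pos 7 ('f'): MISMATCH
  Compare pos 1 ('n') with pos 6 ('j'): MISMATCH
  Compare pos 2 ('f') with pos 5 ('n'): MISMATCH
  Compare pos 3 ('m') with pos 4 ('i'): MISMATCH
Result: not a palindrome

0


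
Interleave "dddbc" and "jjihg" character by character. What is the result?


Interleaving "dddbc" and "jjihg":
  Position 0: 'd' from first, 'j' from second => "dj"
  Position 1: 'd' from first, 'j' from second => "dj"
  Position 2: 'd' from first, 'i' from second => "di"
  Position 3: 'b' from first, 'h' from second => "bh"
  Position 4: 'c' from first, 'g' from second => "cg"
Result: djdjdibhcg

djdjdibhcg


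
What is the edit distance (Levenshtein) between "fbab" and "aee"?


Computing edit distance: "fbab" -> "aee"
DP table:
           a    e    e
      0    1    2    3
  f   1    1    2    3
  b   2    2    2    3
  a   3    2    3    3
  b   4    3    3    4
Edit distance = dp[4][3] = 4

4


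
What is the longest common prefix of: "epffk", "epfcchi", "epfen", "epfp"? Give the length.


Words: epffk, epfcchi, epfen, epfp
  Position 0: all 'e' => match
  Position 1: all 'p' => match
  Position 2: all 'f' => match
  Position 3: ('f', 'c', 'e', 'p') => mismatch, stop
LCP = "epf" (length 3)

3


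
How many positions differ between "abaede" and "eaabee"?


Comparing "abaede" and "eaabee" position by position:
  Position 0: 'a' vs 'e' => DIFFER
  Position 1: 'b' vs 'a' => DIFFER
  Position 2: 'a' vs 'a' => same
  Position 3: 'e' vs 'b' => DIFFER
  Position 4: 'd' vs 'e' => DIFFER
  Position 5: 'e' vs 'e' => same
Positions that differ: 4

4


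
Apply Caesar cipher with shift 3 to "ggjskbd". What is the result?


Caesar cipher: shift "ggjskbd" by 3
  'g' (pos 6) + 3 = pos 9 = 'j'
  'g' (pos 6) + 3 = pos 9 = 'j'
  'j' (pos 9) + 3 = pos 12 = 'm'
  's' (pos 18) + 3 = pos 21 = 'v'
  'k' (pos 10) + 3 = pos 13 = 'n'
  'b' (pos 1) + 3 = pos 4 = 'e'
  'd' (pos 3) + 3 = pos 6 = 'g'
Result: jjmvneg

jjmvneg


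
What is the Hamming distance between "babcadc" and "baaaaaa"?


Comparing "babcadc" and "baaaaaa" position by position:
  Position 0: 'b' vs 'b' => same
  Position 1: 'a' vs 'a' => same
  Position 2: 'b' vs 'a' => differ
  Position 3: 'c' vs 'a' => differ
  Position 4: 'a' vs 'a' => same
  Position 5: 'd' vs 'a' => differ
  Position 6: 'c' vs 'a' => differ
Total differences (Hamming distance): 4

4


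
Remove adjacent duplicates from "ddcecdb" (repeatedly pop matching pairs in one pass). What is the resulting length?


Input: ddcecdb
Stack-based adjacent duplicate removal:
  Read 'd': push. Stack: d
  Read 'd': matches stack top 'd' => pop. Stack: (empty)
  Read 'c': push. Stack: c
  Read 'e': push. Stack: ce
  Read 'c': push. Stack: cec
  Read 'd': push. Stack: cecd
  Read 'b': push. Stack: cecdb
Final stack: "cecdb" (length 5)

5


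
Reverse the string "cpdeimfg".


Input: cpdeimfg
Reading characters right to left:
  Position 7: 'g'
  Position 6: 'f'
  Position 5: 'm'
  Position 4: 'i'
  Position 3: 'e'
  Position 2: 'd'
  Position 1: 'p'
  Position 0: 'c'
Reversed: gfmiedpc

gfmiedpc


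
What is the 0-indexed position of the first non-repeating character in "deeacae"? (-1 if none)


Input: deeacae
Character frequencies:
  'a': 2
  'c': 1
  'd': 1
  'e': 3
Scanning left to right for freq == 1:
  Position 0 ('d'): unique! => answer = 0

0


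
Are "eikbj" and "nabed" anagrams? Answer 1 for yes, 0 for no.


Strings: "eikbj", "nabed"
Sorted first:  beijk
Sorted second: abden
Differ at position 0: 'b' vs 'a' => not anagrams

0
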